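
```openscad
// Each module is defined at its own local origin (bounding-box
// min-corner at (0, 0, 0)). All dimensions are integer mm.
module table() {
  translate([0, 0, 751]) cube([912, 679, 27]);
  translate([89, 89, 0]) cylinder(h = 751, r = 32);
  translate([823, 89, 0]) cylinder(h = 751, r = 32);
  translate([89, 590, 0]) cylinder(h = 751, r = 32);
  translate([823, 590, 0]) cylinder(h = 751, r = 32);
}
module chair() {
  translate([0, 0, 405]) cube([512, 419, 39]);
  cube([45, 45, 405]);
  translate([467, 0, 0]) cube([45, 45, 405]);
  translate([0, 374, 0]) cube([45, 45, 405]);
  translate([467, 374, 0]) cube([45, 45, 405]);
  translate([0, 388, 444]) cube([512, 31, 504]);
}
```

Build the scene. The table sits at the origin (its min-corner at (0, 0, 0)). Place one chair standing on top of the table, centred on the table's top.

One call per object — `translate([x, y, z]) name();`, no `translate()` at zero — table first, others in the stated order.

table();
translate([200, 130, 778]) chair();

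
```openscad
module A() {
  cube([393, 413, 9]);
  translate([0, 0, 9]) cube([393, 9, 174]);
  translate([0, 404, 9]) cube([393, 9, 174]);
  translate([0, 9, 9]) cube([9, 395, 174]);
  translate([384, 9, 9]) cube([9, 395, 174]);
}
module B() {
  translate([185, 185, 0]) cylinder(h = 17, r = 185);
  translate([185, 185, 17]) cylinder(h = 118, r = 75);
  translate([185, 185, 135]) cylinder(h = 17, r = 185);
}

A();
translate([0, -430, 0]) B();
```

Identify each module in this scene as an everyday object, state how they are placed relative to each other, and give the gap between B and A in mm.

The spool's nearest face is 60 mm from the open box's −y face.

A is an open box. B is a spool. The spool is on the floor beside the open box on its −y side. The gap between the spool and the open box is 60 mm.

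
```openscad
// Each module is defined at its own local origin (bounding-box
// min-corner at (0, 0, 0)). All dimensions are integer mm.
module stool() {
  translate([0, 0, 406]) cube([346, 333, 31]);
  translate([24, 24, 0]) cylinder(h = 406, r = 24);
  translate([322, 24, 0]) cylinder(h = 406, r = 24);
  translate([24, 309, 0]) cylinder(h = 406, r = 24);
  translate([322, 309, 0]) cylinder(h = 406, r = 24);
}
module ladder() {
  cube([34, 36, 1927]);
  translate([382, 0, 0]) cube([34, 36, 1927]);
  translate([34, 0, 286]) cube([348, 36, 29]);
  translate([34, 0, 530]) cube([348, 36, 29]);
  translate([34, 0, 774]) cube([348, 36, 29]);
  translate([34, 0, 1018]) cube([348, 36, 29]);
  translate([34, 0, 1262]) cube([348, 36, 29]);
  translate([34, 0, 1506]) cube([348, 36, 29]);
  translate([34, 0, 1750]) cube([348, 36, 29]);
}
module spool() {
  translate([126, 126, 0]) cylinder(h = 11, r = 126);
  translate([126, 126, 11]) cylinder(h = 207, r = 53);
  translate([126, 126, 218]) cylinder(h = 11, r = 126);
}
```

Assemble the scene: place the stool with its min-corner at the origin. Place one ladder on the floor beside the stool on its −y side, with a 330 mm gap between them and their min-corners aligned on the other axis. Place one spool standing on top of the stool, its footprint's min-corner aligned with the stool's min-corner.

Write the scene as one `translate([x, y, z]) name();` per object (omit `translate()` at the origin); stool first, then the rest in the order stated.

stool();
translate([0, -366, 0]) ladder();
translate([0, 0, 437]) spool();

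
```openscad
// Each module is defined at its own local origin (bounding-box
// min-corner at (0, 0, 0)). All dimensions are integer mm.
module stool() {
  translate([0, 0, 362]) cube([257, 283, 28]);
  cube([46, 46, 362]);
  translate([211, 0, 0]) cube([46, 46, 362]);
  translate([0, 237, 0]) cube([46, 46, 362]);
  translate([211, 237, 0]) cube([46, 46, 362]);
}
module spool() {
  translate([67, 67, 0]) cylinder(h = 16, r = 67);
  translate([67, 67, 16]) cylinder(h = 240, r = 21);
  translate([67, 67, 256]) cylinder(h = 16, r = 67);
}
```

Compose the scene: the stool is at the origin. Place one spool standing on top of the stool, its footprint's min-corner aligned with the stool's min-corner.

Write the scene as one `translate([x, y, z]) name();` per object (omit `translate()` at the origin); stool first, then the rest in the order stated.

stool();
translate([0, 0, 390]) spool();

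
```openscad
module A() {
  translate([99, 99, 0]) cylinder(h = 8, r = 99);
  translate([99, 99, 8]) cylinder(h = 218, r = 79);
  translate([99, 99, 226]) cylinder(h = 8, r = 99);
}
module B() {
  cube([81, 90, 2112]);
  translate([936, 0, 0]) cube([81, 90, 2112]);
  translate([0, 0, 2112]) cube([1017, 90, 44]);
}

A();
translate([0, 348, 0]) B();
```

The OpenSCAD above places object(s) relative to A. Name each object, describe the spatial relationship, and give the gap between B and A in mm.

A is a spool. B is a door frame. The door frame is on the floor beside the spool on its +y side. The gap between the door frame and the spool is 150 mm.

The door frame's nearest face is 150 mm from the spool's +y face.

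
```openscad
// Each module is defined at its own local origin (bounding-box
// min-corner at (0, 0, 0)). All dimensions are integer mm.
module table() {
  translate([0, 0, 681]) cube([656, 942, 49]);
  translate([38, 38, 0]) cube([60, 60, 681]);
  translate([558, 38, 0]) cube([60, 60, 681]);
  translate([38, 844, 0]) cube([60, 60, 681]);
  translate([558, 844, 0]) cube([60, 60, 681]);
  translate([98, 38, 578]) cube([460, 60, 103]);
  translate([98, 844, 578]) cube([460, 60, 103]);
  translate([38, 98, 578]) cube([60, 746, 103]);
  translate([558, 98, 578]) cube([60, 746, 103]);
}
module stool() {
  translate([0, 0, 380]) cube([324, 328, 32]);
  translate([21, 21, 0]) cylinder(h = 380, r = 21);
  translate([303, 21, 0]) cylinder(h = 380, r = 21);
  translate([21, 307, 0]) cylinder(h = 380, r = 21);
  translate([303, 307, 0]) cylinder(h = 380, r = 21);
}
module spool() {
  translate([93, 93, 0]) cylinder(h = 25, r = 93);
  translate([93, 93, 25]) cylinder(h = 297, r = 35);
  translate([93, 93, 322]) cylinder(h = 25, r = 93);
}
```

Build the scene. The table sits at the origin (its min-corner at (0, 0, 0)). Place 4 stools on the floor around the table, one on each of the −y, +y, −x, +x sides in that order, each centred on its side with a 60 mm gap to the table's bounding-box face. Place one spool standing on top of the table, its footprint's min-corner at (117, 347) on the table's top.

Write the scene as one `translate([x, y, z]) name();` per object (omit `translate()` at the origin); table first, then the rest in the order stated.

table();
translate([166, -388, 0]) stool();
translate([166, 1002, 0]) stool();
translate([-384, 307, 0]) stool();
translate([716, 307, 0]) stool();
translate([117, 347, 730]) spool();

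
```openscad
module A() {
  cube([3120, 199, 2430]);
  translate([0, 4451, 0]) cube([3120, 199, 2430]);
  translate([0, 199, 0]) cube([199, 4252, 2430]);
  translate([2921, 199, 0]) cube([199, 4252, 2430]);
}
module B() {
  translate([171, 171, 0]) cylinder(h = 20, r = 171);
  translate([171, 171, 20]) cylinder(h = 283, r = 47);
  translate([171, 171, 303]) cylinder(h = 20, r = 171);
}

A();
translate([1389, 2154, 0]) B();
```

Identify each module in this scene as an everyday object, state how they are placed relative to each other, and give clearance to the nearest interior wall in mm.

Clearances: x = 1190, y = 1955; minimum 1190 mm.

A is a house frame. B is a spool. The spool sits inside the house frame, centred. The clearance to the nearest interior wall is 1190 mm.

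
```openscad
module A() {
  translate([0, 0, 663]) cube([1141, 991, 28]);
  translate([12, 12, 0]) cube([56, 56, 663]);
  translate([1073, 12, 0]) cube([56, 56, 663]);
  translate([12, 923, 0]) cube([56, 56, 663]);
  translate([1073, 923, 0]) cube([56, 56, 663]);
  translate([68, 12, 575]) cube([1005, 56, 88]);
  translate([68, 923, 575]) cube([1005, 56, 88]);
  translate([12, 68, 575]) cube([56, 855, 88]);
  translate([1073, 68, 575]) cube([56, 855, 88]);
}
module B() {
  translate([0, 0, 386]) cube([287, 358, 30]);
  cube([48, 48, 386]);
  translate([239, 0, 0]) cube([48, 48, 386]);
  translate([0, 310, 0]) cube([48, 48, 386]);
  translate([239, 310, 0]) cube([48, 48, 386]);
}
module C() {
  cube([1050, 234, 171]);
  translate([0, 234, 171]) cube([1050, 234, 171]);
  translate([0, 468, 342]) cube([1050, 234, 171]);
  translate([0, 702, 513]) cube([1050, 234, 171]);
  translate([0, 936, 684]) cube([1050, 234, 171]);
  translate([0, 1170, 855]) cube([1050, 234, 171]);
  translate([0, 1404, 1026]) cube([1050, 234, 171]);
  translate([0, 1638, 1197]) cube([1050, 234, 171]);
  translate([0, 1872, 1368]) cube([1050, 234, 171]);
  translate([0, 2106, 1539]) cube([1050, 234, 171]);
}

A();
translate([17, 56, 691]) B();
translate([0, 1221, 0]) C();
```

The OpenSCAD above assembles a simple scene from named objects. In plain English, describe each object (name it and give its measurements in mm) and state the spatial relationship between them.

A is a rectangular dining table. The top is 1141×991×28 mm with its upper surface at z = 691 mm. It stands on four 56×56 mm square legs, each inset 12 mm from the nearest pair of top edges, running from the floor to the underside of the top. Four apron rails, 56 mm thick and 88 mm tall, run between adjacent legs with their top edges flush with the underside of the top and their outer faces flush with the legs' outer faces.

B is a four-legged stool. The seat is 287×358 mm, 30 mm thick, top at z = 416 mm. It stands on four square legs, each 48×48 mm in cross-section, from z = 0 to the seat underside, each flush with a corner of the seat.

C is a straight staircase of 10 solid steps. Each step is 1050 mm wide (x), 234 mm deep (y, the going) and 171 mm tall (the rise). The first step rests on the floor; each subsequent step sits one going further in +y and one rise higher in +z, directly behind and above the previous step with no overlap.

The stool is on top of the table. The staircase is on the floor beside the table on its +y side.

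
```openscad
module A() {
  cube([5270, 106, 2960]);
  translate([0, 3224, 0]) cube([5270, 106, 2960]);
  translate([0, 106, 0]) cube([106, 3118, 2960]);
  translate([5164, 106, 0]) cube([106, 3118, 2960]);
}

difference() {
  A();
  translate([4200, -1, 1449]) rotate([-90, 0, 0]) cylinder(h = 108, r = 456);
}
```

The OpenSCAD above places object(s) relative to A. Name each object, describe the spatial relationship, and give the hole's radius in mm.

The subtracted cylinder has r = 456 mm.

A is a house frame. The house frame has a circular hole through its front wall. The hole's radius is 456 mm.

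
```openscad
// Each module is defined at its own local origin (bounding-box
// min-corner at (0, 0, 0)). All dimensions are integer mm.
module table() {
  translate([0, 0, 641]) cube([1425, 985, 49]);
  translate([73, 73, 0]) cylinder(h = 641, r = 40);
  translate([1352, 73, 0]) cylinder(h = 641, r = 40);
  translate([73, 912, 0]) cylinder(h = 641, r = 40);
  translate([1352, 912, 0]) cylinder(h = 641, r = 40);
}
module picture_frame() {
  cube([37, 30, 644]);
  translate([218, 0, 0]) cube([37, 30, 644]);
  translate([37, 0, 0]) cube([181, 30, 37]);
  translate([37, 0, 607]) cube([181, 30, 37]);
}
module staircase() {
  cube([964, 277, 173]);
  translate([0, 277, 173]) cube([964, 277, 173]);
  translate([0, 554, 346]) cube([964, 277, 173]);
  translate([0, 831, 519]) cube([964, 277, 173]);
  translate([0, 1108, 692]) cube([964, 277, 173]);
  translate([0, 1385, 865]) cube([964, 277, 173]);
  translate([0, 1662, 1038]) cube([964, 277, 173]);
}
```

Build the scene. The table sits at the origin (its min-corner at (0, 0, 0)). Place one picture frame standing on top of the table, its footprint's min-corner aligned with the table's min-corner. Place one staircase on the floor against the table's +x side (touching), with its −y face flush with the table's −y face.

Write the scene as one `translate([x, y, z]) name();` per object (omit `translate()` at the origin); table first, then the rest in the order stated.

table();
translate([0, 0, 690]) picture_frame();
translate([1425, 0, 0]) staircase();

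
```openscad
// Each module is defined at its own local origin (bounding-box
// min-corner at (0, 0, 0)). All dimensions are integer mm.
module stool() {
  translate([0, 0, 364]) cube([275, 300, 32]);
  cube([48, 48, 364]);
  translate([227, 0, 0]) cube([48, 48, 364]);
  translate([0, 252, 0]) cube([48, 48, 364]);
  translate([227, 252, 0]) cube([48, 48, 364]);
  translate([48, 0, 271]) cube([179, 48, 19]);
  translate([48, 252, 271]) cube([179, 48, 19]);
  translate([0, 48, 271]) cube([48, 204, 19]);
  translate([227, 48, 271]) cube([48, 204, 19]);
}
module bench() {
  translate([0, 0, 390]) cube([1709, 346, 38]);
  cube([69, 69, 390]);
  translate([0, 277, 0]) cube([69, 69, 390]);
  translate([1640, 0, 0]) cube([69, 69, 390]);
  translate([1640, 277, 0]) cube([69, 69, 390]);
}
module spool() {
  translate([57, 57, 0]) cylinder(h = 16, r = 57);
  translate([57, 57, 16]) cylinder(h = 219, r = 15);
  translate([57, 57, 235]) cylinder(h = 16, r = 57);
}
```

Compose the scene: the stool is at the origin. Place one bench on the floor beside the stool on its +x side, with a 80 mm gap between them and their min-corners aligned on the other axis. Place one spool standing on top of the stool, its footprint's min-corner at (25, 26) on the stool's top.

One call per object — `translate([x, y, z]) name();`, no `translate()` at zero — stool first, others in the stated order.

stool();
translate([355, 0, 0]) bench();
translate([25, 26, 396]) spool();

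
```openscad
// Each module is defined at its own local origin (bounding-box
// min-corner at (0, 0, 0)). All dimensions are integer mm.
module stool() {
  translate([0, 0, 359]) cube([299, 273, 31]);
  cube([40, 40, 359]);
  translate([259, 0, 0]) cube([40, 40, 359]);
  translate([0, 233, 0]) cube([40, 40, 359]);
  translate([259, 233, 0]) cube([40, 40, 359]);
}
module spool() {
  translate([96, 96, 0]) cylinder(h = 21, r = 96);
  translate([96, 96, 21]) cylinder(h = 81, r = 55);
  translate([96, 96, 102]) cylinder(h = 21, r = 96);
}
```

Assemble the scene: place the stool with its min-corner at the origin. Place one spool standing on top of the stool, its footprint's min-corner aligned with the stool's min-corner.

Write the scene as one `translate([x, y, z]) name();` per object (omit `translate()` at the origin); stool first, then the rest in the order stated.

stool();
translate([0, 0, 390]) spool();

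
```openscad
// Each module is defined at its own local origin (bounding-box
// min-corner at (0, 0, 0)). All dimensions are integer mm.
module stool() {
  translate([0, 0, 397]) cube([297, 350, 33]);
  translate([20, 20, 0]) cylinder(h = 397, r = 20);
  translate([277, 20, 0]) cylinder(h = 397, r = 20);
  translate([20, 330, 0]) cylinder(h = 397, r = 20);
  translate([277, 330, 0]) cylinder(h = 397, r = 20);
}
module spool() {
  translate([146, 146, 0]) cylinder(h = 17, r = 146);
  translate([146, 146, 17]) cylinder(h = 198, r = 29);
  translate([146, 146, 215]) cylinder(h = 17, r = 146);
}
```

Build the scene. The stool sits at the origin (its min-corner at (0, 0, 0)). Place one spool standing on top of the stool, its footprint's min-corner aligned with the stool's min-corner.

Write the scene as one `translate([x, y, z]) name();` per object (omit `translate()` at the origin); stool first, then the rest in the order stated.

stool();
translate([0, 0, 430]) spool();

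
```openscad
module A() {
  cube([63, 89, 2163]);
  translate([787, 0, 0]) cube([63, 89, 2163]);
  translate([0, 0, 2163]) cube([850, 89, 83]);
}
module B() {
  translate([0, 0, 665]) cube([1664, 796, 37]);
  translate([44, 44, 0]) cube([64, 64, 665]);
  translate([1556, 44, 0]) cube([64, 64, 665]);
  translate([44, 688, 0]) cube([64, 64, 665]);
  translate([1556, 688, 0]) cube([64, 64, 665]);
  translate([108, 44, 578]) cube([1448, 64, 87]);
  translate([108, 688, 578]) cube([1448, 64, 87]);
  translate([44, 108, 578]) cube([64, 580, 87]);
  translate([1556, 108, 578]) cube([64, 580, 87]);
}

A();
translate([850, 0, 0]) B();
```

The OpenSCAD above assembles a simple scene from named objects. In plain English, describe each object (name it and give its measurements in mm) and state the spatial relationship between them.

A is a rectangular door frame: two vertical jambs of 63×89 mm section, 2163 mm tall, with a clear opening 724 mm wide between their inner faces. A header 83 mm tall and 89 mm deep lies on top of the jambs and spans the full outside width.

B is a table: top 1664 mm (x) × 796 mm (y), 37 mm thick, upper face at z = 702 mm, on four 64×64 mm square legs, each inset 44 mm from the nearest pair of top edges, running from z = 0 to the bottom of the top. Four apron rails, 64 mm thick and 87 mm tall, run between adjacent legs with their top edges flush with the underside of the top and their outer faces flush with the legs' outer faces.

The table is against the door frame's +x side, with their −y faces flush.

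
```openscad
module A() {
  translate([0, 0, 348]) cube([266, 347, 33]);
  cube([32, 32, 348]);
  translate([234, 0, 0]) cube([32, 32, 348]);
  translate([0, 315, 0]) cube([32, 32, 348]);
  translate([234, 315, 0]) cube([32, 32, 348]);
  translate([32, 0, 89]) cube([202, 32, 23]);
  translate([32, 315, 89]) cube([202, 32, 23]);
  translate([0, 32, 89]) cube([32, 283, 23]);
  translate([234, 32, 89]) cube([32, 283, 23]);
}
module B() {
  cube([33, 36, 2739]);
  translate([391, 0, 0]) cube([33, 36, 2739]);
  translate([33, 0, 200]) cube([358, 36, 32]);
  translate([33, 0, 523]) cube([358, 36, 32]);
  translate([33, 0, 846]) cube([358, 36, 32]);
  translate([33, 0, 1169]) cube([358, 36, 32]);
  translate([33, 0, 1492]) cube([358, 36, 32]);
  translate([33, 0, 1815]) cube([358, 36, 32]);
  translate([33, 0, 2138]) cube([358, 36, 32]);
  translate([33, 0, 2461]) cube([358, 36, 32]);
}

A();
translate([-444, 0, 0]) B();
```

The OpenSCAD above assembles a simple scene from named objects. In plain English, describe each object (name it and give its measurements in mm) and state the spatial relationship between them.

A is a four-legged stool. The seat is a 266×347×33 mm slab whose top surface is at z = 381 mm; four square legs, each 32×32 mm in cross-section, run from the floor (z = 0) to the underside of the seat, each flush with a corner of the seat. Four stretchers, 32 mm wide and 23 mm tall, connect adjacent legs with their undersides at z = 89 mm, each running between the inner faces of the legs it joins and aligned with the legs' outer faces on the other axis.

B is a wooden ladder with two side rails of 33×36 mm section and 2739 mm height, set 424 mm apart overall. Between them run 8 rectangular rungs (36 mm deep, 32 mm thick), front faces flush with the rails' −y face. The bottom of the first rung is 200 mm above the floor and each subsequent rung is 323 mm higher than the one below.

The ladder is on the floor beside the stool on its −x side.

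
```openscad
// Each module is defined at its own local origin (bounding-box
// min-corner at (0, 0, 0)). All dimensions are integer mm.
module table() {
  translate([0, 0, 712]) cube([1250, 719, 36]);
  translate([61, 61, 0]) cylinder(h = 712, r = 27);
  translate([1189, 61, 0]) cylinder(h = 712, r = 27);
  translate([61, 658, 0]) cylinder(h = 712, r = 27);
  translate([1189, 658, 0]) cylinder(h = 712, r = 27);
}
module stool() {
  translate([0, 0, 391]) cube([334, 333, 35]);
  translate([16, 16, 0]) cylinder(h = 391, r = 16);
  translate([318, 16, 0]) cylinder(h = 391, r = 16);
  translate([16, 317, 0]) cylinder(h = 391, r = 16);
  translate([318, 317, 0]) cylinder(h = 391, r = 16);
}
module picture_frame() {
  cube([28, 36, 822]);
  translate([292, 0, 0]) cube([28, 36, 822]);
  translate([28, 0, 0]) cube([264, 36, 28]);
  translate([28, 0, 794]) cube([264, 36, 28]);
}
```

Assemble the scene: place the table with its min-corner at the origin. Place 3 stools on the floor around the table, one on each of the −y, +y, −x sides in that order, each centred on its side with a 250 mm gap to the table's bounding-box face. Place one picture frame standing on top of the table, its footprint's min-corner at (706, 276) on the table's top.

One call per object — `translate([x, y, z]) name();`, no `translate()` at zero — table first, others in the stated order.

table();
translate([458, -583, 0]) stool();
translate([458, 969, 0]) stool();
translate([-584, 193, 0]) stool();
translate([706, 276, 748]) picture_frame();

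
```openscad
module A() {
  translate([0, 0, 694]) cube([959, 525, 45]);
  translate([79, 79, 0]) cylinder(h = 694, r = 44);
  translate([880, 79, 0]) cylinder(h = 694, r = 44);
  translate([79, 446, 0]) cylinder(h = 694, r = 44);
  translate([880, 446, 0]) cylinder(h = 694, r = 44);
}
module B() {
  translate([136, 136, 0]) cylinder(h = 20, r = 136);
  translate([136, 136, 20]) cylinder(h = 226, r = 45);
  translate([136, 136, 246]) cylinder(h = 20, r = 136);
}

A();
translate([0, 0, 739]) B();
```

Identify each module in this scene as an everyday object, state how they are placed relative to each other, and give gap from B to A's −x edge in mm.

A is a table. B is a spool. The spool is on top of the table. The gap from the spool to the table's −x edge is 0 mm.

The spool's min-x is at 0; the table's min-x is 0; gap = 0 mm.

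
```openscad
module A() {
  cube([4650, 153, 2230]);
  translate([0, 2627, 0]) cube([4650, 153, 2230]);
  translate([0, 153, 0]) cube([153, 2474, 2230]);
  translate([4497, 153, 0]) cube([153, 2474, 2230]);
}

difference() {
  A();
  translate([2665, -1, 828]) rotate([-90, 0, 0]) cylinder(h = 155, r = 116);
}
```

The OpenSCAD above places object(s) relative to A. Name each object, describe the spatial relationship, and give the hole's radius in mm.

The subtracted cylinder has r = 116 mm.

A is a house frame. The house frame has a circular hole through its front wall. The hole's radius is 116 mm.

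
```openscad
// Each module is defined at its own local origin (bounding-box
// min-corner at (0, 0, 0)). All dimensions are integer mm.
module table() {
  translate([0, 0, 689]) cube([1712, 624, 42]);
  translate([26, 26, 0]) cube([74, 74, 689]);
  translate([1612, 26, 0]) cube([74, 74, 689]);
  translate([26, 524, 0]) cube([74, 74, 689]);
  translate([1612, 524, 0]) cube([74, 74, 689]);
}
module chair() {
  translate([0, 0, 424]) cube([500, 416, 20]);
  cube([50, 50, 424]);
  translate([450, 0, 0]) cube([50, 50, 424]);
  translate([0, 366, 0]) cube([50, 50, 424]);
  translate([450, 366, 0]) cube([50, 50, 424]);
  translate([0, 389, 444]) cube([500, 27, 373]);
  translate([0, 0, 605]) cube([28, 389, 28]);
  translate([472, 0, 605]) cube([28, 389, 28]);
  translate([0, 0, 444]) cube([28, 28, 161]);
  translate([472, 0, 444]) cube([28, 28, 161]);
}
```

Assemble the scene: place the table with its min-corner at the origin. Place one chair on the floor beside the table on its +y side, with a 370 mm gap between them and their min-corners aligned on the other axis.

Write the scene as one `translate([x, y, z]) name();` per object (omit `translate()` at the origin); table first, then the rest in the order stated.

table();
translate([0, 994, 0]) chair();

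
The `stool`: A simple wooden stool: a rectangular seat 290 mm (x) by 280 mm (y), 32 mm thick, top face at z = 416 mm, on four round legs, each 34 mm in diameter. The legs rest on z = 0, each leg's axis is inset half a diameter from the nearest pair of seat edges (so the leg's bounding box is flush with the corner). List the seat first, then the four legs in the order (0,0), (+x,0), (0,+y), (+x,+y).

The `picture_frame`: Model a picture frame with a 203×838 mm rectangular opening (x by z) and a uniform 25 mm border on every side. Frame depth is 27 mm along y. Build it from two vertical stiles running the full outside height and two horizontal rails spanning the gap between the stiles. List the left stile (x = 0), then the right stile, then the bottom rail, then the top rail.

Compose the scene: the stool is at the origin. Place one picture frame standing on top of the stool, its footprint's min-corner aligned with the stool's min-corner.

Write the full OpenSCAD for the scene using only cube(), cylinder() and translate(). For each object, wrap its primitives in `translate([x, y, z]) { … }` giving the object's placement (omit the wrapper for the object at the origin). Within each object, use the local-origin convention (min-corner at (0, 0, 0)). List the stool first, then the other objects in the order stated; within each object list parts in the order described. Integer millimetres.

translate([0, 0, 384]) cube([290, 280, 32]);
translate([17, 17, 0]) cylinder(h = 384, r = 17);
translate([273, 17, 0]) cylinder(h = 384, r = 17);
translate([17, 263, 0]) cylinder(h = 384, r = 17);
translate([273, 263, 0]) cylinder(h = 384, r = 17);
translate([0, 0, 416]) {
  cube([25, 27, 888]);
  translate([228, 0, 0]) cube([25, 27, 888]);
  translate([25, 0, 0]) cube([203, 27, 25]);
  translate([25, 0, 863]) cube([203, 27, 25]);
}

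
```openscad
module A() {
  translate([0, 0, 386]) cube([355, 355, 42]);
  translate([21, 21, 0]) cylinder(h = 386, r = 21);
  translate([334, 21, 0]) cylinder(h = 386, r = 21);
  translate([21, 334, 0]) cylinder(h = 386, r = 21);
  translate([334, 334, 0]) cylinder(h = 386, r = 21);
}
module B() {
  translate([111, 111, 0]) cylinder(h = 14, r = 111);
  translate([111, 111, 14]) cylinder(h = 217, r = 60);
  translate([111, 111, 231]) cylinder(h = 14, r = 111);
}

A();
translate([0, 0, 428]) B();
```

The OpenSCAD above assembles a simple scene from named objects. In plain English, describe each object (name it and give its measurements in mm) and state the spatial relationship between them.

A is a four-legged stool. The seat is 355×355 mm, 42 mm thick, top at z = 428 mm. It stands on four round legs, each 42 mm in diameter, from z = 0 to the seat underside, each leg's axis is inset half a diameter from the nearest pair of seat edges (so the leg's bounding box is flush with the corner).

B is a spool: two coaxial disc flanges of radius 111 mm and thickness 14 mm, joined by a core cylinder of radius 60 mm and height 217 mm. The lower flange rests on z = 0 and the three cylinders share a vertical axis.

The spool is on top of the stool.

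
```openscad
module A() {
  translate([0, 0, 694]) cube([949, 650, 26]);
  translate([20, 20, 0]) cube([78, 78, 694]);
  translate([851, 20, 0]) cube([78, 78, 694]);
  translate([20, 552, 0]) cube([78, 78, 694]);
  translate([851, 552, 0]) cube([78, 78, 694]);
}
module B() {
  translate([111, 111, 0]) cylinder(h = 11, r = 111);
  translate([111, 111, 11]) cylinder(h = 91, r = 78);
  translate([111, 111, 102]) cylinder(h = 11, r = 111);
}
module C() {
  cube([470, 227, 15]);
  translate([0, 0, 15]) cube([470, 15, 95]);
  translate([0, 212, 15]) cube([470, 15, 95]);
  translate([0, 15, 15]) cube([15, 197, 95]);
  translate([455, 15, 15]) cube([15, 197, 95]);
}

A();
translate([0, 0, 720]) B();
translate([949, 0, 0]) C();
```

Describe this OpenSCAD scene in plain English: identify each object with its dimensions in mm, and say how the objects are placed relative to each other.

A is a table: top 949 mm (x) × 650 mm (y), 26 mm thick, upper face at z = 720 mm, on four 78×78 mm square legs, each inset 20 mm from the nearest pair of top edges, running from z = 0 to the bottom of the top.

B is a spool: two coaxial disc flanges of radius 111 mm and thickness 11 mm, joined by a core cylinder of radius 78 mm and height 91 mm. The lower flange rests on z = 0 and the three cylinders share a vertical axis.

C is an open-topped rectangular box: outside dimensions 470×227×110 mm, with a uniform wall and base thickness of 15 mm. The base is a full 470×227 slab on the floor; four walls sit on top of the base. The front and back walls (the −y and +y sides) span the full width; the two side walls fit between them.

The spool is on top of the table. The open box is against the table's +x side, with their −y faces flush.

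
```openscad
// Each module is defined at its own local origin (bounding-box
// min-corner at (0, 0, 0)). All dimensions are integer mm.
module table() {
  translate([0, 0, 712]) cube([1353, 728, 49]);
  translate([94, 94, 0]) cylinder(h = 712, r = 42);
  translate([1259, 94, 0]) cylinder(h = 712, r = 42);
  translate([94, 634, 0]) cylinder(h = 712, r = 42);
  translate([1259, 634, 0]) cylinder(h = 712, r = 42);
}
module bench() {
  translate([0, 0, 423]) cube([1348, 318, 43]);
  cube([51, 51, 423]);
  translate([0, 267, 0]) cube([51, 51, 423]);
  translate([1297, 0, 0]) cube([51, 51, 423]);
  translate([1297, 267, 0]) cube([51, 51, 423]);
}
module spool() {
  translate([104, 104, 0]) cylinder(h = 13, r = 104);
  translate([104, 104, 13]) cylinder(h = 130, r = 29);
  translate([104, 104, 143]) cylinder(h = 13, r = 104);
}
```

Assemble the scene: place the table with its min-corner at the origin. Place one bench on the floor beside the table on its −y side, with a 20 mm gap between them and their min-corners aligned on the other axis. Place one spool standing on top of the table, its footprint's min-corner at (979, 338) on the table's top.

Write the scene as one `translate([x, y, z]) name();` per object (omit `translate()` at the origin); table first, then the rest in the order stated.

table();
translate([0, -338, 0]) bench();
translate([979, 338, 761]) spool();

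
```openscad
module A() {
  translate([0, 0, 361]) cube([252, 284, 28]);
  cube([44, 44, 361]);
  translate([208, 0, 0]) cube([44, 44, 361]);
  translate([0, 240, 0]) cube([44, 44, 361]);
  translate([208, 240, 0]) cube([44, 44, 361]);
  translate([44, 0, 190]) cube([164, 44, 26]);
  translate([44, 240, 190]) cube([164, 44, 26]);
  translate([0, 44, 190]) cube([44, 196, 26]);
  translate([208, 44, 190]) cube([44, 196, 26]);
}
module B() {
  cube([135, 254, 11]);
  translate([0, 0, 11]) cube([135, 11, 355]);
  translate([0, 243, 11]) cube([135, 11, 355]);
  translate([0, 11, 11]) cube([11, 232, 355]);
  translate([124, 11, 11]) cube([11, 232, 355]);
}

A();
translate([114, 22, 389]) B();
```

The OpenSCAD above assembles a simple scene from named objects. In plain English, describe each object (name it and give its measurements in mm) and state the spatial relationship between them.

A is a simple wooden stool: a rectangular seat 252 mm (x) by 284 mm (y), 28 mm thick, top face at z = 389 mm, on four square legs, each 44×44 mm in cross-section. The legs rest on z = 0, each flush with a corner of the seat. Four stretchers, 44 mm wide and 26 mm tall, connect adjacent legs with their undersides at z = 190 mm, each running between the inner faces of the legs it joins and aligned with the legs' outer faces on the other axis.

B is an open-topped rectangular box: outside dimensions 135×254×366 mm, with a uniform wall and base thickness of 11 mm. The base is a full 135×254 slab on the floor; four walls sit on top of the base. The front and back walls (the −y and +y sides) span the full width; the two side walls fit between them.

The open box is on top of the stool.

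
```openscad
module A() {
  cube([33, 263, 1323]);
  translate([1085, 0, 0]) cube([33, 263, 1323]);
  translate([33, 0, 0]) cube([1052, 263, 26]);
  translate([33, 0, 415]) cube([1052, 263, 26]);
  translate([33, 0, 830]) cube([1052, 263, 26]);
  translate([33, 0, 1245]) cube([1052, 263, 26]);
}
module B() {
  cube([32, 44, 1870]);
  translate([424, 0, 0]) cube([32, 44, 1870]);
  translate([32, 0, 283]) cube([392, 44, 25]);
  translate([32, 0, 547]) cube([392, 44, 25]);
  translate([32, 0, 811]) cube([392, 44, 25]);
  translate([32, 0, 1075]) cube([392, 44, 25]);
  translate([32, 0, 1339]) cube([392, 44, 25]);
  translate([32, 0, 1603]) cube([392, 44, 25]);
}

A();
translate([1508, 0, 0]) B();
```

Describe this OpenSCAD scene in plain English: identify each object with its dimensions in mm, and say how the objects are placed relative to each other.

A is a bookshelf 1118 mm wide overall, 263 mm deep and 1323 mm tall. The two sides are 33 mm thick vertical panels. 4 horizontal shelves of 26 mm thickness span between the inner faces of the sides; the lowest shelf sits on the floor and shelves are stacked with a clear vertical gap of 389 mm between each pair.

B is a straight ladder. Two 32×44 mm vertical rails, 1870 mm tall, stand 456 mm apart (outside-to-outside) with their front faces coplanar on the −y side. 6 rungs, each 44 mm deep and 25 mm tall, span between the inner faces of the rails, front faces flush with the rails. The lowest rung's underside is at z = 283 mm and rungs are spaced 264 mm apart (underside to underside).

The ladder is on the floor beside the bookshelf on its +x side.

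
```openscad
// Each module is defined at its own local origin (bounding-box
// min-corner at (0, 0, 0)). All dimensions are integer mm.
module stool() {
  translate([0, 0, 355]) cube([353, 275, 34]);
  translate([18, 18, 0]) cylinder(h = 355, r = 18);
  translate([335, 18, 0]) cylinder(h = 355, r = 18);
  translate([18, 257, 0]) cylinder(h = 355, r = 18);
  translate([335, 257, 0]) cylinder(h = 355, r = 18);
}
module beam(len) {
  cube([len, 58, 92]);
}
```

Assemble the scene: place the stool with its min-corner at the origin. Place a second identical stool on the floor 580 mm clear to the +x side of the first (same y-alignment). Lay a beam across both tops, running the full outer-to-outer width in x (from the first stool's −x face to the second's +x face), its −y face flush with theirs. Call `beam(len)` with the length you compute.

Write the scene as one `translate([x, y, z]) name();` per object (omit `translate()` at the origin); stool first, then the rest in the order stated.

stool();
translate([933, 0, 0]) stool();
translate([0, 0, 389]) beam(1286);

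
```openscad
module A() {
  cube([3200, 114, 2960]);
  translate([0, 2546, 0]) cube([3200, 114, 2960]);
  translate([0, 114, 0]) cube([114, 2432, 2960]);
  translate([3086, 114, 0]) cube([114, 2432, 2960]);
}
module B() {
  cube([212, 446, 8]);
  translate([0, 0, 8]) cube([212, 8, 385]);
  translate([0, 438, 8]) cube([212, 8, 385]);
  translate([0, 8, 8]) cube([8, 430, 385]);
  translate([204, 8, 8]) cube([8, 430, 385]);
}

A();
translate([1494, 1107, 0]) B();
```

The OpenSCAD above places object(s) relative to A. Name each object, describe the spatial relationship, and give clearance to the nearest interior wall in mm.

A is a house frame. B is an open box. The open box sits inside the house frame, centred. The clearance to the nearest interior wall is 993 mm.

Clearances: x = 1380, y = 993; minimum 993 mm.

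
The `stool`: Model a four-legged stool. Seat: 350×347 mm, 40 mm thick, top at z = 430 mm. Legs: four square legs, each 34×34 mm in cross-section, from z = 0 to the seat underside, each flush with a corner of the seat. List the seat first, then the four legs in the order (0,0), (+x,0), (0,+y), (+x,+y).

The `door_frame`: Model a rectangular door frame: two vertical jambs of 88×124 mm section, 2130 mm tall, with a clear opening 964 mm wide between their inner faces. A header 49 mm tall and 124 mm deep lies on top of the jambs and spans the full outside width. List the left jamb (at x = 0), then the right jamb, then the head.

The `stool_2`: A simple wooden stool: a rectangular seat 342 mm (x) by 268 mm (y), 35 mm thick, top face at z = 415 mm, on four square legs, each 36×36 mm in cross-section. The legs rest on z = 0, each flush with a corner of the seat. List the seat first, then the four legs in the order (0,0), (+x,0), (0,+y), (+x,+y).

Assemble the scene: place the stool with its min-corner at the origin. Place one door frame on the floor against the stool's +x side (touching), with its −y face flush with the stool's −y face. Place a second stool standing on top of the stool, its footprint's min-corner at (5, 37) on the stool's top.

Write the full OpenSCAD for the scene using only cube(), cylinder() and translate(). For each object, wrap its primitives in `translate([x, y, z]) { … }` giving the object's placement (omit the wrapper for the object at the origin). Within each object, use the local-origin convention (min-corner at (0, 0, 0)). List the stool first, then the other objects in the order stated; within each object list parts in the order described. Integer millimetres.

translate([0, 0, 390]) cube([350, 347, 40]);
cube([34, 34, 390]);
translate([316, 0, 0]) cube([34, 34, 390]);
translate([0, 313, 0]) cube([34, 34, 390]);
translate([316, 313, 0]) cube([34, 34, 390]);
translate([350, 0, 0]) {
  cube([88, 124, 2130]);
  translate([1052, 0, 0]) cube([88, 124, 2130]);
  translate([0, 0, 2130]) cube([1140, 124, 49]);
}
translate([5, 37, 430]) {
  translate([0, 0, 380]) cube([342, 268, 35]);
  cube([36, 36, 380]);
  translate([306, 0, 0]) cube([36, 36, 380]);
  translate([0, 232, 0]) cube([36, 36, 380]);
  translate([306, 232, 0]) cube([36, 36, 380]);
}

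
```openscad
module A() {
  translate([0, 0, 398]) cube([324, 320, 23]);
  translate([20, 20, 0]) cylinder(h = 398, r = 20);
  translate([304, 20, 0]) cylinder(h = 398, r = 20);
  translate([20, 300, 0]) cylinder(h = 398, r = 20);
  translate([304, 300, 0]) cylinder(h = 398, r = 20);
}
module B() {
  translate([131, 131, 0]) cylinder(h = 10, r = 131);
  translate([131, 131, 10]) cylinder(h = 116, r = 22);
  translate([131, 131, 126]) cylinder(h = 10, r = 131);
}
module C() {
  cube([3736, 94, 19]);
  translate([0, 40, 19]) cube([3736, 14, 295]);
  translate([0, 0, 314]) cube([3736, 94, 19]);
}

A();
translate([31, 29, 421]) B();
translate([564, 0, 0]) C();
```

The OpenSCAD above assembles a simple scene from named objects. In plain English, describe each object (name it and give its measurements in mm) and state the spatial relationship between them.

A is a four-legged stool. The seat is a 324×320×23 mm slab whose top surface is at z = 421 mm; four round legs, each 40 mm in diameter, run from the floor (z = 0) to the underside of the seat, each leg's axis is inset half a diameter from the nearest pair of seat edges (so the leg's bounding box is flush with the corner).

B is a spool: two coaxial disc flanges of radius 131 mm and thickness 10 mm, joined by a core cylinder of radius 22 mm and height 116 mm. The lower flange rests on z = 0 and the three cylinders share a vertical axis.

C is an I-beam lying along x, 3736 mm long. Overall section height 333 mm. Two flanges 94 mm wide (y) and 19 mm thick, one on the floor and one at the top; a web 14 mm thick runs between them, centred on the flange width.

The spool is on top of the stool, centred. The I-beam is on the floor beside the stool on its +x side.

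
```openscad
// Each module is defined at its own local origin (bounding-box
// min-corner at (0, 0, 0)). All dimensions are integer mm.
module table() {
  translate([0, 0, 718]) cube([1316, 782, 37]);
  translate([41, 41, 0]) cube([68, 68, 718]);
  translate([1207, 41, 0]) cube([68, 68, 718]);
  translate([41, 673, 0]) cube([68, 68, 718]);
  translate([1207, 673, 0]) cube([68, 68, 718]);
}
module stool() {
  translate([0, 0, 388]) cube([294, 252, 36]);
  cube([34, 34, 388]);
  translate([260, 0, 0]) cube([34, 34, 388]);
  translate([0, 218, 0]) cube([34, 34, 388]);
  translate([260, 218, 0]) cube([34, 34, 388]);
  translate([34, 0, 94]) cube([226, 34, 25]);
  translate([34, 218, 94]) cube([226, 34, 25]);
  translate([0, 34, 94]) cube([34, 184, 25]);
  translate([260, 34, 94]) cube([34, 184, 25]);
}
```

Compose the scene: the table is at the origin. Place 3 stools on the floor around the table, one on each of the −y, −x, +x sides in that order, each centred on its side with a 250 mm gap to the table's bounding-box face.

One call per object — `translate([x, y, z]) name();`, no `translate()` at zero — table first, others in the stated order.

table();
translate([511, -502, 0]) stool();
translate([-544, 265, 0]) stool();
translate([1566, 265, 0]) stool();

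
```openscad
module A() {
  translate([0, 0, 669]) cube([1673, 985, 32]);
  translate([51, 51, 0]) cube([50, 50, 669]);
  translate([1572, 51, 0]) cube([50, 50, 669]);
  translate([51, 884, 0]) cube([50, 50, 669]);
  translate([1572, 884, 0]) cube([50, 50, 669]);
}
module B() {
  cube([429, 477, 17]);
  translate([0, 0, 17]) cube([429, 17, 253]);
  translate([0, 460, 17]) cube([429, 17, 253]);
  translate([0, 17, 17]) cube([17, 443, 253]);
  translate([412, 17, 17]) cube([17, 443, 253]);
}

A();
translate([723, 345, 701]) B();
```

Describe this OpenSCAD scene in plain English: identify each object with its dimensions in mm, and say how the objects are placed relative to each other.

A is a rectangular dining table. The top is 1673×985×32 mm with its upper surface at z = 701 mm. It stands on four 50×50 mm square legs, each inset 51 mm from the nearest pair of top edges, running from the floor to the underside of the top.

B is an open storage box with external size 429×477×270 mm and wall thickness 17 mm (the base is also 17 mm thick). The base covers the whole footprint; the four walls stand on the base, with the y-facing walls full-width and the x-facing walls fitting between their inner faces.

The open box is on top of the table.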